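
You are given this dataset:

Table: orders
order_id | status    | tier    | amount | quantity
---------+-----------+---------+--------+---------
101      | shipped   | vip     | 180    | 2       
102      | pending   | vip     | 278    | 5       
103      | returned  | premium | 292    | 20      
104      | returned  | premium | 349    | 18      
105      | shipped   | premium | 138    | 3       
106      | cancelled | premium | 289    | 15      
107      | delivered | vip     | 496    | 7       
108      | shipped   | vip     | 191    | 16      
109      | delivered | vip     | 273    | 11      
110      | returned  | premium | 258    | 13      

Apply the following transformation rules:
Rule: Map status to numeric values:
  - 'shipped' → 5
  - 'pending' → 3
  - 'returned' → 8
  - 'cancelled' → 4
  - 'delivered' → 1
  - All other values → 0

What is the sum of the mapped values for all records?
48

Step 1: Apply mapping to each record
Step 2: Count by status:
  'shipped': 3 records × 5 = 15
  'pending': 1 records × 3 = 3
  'returned': 3 records × 8 = 24
  'cancelled': 1 records × 4 = 4
  'delivered': 2 records × 1 = 2
Step 3: Sum all mapped values = 48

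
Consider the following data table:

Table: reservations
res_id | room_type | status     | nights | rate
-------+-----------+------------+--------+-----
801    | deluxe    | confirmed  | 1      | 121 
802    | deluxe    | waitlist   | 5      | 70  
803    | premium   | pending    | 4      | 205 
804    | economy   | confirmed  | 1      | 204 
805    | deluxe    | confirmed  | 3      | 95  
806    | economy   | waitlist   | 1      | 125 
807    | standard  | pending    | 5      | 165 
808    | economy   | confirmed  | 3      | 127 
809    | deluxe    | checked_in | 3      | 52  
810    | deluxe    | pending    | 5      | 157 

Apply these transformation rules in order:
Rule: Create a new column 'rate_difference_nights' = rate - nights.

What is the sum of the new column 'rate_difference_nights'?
1290

Step 1: For each record, compute rate - nights
Example calculations:
  121 - 1 = 120
  70 - 5 = 65
  205 - 4 = 201
  ...
Step 2: Sum all derived values
Step 3: Total = 1290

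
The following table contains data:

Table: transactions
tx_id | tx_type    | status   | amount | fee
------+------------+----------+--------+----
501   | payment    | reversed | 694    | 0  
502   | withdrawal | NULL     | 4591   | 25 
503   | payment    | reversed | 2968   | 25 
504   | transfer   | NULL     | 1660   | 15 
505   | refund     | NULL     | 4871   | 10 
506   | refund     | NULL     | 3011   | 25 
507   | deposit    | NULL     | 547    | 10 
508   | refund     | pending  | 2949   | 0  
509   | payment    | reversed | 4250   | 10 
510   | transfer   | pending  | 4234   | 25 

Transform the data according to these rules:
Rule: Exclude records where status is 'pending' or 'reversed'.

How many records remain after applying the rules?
5

Step 1: Count records to exclude
  - 2 (pending) + 3 (reversed) = 5 records
Step 2: Total records: 10
Step 3: Remaining = 10 - 5 = 5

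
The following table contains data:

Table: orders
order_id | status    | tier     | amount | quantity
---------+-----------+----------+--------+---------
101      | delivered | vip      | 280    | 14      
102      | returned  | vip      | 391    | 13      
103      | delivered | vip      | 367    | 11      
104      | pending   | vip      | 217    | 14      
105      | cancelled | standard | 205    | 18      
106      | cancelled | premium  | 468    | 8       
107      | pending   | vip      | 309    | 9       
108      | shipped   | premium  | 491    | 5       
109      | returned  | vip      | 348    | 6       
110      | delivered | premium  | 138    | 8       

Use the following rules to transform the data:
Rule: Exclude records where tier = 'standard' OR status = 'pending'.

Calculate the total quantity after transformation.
65

Step 1: Find records where tier = 'standard' OR status = 'pending'
Step 2: 3 records match, summing to 41
Step 3: Original sum: 106
Step 4: Remaining sum = 106 - 41 = 65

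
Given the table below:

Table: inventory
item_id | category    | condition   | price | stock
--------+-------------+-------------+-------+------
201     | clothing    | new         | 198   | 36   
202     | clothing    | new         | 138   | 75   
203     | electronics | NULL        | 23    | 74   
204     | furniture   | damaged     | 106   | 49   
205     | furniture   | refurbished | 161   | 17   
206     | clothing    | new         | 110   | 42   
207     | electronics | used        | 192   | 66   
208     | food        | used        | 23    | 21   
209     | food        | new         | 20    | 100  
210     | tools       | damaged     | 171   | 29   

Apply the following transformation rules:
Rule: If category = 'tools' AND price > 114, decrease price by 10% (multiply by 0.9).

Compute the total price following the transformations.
1124.9

Step 1: Find records where category = 'tools' AND price > 114
Step 2: 1 records match, summing to 171
Step 3: After multiplier: 171 × 0.9 = 153.9
Step 4: Unaffected records sum: 971
Step 5: Final sum = 153.9 + 971 = 1124.9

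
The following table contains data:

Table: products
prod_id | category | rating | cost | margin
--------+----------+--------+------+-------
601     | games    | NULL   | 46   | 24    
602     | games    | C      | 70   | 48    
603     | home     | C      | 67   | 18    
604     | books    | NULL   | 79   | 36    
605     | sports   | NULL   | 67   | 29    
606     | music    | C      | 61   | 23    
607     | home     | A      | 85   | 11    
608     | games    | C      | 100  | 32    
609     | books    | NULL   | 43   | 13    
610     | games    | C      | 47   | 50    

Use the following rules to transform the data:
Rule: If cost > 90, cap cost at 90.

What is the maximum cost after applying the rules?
90

Step 1: Original maximum cost = 100
Step 2: Apply cap at 90
Step 3: 1 records had cost > 90 and were capped
Step 4: Maximum after transformation = 90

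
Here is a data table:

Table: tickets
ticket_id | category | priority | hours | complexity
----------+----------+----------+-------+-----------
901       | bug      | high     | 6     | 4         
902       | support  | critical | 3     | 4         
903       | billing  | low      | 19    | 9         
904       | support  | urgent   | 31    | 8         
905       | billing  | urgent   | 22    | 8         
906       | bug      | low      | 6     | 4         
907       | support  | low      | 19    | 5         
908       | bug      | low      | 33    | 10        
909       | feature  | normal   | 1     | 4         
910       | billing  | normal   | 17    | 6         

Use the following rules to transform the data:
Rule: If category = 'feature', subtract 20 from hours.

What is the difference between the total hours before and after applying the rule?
20

Step 1: Original sum of hours = 157
Step 2: 1 records have category = 'feature'
Step 3: Each affected record changes by -20
Step 4: Total change = 1 × -20 = -20
Step 5: New sum = 157 + -20 = 137
Step 6: Difference = |137 - 157| = 20
        (Sum decreased by 20)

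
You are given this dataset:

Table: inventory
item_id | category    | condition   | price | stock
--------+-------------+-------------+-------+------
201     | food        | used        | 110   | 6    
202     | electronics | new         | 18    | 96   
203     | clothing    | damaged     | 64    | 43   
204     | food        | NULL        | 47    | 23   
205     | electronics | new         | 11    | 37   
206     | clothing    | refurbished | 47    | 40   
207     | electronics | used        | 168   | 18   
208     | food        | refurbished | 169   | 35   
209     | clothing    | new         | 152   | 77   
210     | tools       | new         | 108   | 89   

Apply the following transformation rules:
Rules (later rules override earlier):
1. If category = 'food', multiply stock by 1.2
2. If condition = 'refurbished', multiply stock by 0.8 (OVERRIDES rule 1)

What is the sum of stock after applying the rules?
454.8

Step 1: Rule 2 takes priority for records with condition = 'refurbished'
  - 2 records: 75 × 0.8 = 60.0
Step 2: Rule 1 applies to remaining records with category = 'food'
  - 2 records: 29 × 1.2 = 34.8
Step 3: Other records unchanged: 360
Step 4: Final sum = 60.0 + 34.8 + 360 = 454.8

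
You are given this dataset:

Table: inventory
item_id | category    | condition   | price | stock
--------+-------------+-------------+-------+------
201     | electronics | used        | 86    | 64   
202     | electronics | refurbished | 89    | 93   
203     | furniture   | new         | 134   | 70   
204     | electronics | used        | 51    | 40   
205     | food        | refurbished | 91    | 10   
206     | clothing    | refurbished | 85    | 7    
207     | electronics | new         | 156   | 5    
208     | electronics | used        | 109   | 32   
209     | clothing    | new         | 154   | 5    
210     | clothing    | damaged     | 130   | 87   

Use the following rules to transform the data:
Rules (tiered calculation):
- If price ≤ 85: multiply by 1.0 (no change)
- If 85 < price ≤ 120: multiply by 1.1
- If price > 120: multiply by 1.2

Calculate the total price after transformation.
1237.3

Step 1: Tier 1 (price ≤ 85): 2 records, sum = 136 × 1.0 = 136.0
Step 2: Tier 2 (85 < price ≤ 120): 4 records, sum = 375 × 1.1 = 412.5
Step 3: Tier 3 (price > 120): 4 records, sum = 574 × 1.2 = 688.8
Step 4: Final sum = 136.0 + 412.5 + 688.8 = 1237.3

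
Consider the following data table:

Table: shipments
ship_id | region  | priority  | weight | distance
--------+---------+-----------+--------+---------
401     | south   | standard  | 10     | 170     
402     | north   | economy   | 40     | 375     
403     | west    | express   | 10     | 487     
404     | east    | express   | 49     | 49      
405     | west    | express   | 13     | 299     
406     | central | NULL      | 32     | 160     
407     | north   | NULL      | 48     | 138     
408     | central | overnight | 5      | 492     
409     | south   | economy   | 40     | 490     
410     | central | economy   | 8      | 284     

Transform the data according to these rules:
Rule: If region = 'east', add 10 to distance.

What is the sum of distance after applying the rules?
2954

Step 1: Count records where region = 'east': 1
Step 2: Total bonus added: 1 × 10 = 10
Step 3: Original sum of distance: 2944
Step 4: Final sum = 2944 + 10 = 2954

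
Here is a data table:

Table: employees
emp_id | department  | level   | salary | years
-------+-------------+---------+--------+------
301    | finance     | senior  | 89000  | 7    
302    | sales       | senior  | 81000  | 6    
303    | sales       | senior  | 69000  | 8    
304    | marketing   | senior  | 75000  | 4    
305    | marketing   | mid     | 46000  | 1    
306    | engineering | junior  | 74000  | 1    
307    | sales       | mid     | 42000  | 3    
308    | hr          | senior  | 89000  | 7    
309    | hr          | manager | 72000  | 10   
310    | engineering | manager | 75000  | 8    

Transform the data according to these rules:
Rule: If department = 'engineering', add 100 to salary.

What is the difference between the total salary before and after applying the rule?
200

Step 1: Original sum of salary = 712000
Step 2: 2 records have department = 'engineering'
Step 3: Each affected record changes by 100
Step 4: Total change = 2 × 100 = 200
Step 5: New sum = 712000 + 200 = 712200
Step 6: Difference = |712200 - 712000| = 200
        (Sum increased by 200)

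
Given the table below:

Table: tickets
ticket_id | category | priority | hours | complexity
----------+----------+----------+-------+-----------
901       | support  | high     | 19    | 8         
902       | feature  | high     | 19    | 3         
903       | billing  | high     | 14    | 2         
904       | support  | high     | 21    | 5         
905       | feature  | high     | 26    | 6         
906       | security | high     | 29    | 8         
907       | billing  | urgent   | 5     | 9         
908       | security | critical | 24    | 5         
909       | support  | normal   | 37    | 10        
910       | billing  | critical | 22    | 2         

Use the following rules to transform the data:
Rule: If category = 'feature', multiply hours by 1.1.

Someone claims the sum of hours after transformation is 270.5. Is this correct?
No, the correct result is 220.5.

Step 1: Calculate the correct sum after transformation
Step 2: Apply multiplier 1.1 to records where category = 'feature'
Step 3: Correct result = 220.5
Step 4: Claimed result = 270.5
Step 5: 220.5 ≠ 270.5
Conclusion: The claimed result is incorrect. The correct answer is 220.5.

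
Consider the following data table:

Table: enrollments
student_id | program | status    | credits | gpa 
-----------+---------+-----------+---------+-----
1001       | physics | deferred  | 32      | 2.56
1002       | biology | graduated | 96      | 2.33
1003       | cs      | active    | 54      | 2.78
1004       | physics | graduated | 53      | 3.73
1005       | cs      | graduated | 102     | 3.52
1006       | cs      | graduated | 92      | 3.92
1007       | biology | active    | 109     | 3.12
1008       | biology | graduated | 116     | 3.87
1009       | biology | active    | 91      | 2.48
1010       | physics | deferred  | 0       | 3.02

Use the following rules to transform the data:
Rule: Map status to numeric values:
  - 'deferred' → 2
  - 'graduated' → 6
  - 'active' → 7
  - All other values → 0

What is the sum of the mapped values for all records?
55

Step 1: Apply mapping to each record
Step 2: Count by status:
  'deferred': 2 records × 2 = 4
  'graduated': 5 records × 6 = 30
  'active': 3 records × 7 = 21
Step 3: Sum all mapped values = 55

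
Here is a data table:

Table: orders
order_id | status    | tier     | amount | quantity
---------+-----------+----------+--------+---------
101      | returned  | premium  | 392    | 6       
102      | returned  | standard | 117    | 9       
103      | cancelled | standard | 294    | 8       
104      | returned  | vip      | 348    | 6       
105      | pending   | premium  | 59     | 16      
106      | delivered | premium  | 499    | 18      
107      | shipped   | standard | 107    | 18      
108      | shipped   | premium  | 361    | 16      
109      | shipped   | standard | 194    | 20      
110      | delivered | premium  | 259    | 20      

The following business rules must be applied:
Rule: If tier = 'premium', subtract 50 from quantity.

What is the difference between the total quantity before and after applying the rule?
250

Step 1: Original sum of quantity = 137
Step 2: 5 records have tier = 'premium'
Step 3: Each affected record changes by -50
Step 4: Total change = 5 × -50 = -250
Step 5: New sum = 137 + -250 = -113
Step 6: Difference = |-113 - 137| = 250
        (Sum decreased by 250)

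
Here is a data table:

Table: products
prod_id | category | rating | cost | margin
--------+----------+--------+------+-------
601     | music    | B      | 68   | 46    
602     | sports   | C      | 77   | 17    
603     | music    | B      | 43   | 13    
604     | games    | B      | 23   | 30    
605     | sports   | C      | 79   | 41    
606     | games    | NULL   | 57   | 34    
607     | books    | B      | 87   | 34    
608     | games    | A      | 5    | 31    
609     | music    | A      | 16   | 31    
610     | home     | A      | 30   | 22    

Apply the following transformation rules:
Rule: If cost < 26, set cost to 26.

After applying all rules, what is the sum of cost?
519

Step 1: 3 records have cost < 26
Step 2: These records originally summed to 44
Step 3: After setting to minimum: 3 × 26 = 78
Step 4: Unaffected records sum: 441
Step 5: Final sum = 78 + 441 = 519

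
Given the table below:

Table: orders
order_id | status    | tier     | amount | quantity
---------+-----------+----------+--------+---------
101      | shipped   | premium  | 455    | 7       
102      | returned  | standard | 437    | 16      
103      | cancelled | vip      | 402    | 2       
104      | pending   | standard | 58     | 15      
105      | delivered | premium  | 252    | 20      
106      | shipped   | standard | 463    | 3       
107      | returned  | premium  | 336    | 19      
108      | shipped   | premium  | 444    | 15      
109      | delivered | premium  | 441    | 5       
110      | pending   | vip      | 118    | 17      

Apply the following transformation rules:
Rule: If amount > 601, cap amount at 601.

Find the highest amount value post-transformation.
463

Step 1: Original maximum amount = 463
Step 2: Check cap of 601 against maximum
Step 3: No records exceed the cap (max 463 <= cap 601), so no capping applies
Step 4: Maximum after transformation = 463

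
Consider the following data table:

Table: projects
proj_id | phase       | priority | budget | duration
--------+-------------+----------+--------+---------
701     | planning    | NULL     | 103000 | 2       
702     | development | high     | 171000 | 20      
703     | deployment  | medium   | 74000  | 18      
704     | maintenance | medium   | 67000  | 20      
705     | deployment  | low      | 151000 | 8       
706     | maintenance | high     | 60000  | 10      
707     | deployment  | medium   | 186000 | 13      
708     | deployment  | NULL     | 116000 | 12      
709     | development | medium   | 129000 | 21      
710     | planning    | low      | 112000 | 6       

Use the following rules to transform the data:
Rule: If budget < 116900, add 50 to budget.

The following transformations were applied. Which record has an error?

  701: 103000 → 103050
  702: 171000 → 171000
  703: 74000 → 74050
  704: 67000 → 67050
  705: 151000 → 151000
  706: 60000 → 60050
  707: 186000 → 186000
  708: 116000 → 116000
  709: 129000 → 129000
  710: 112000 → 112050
Record 708 has an error. The correct transformed value should be 116050, not 116000.

Step 1: Check each record against the rule
Step 2: Record 708 has budget = 116000
Step 3: Since 116000 < 116900, the bonus should have been applied
Step 4: Correct value = 116050, but claimed value = 116000
Conclusion: Record 708 has the error.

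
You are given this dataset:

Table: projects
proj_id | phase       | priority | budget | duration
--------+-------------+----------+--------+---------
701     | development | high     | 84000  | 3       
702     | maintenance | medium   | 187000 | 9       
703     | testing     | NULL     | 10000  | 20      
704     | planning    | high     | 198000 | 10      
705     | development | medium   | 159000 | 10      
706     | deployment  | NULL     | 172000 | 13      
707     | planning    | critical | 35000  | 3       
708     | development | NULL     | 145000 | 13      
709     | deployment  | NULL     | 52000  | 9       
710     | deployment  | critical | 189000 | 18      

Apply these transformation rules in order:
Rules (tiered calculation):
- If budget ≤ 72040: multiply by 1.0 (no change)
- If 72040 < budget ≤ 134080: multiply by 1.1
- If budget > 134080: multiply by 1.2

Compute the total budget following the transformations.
1449400.0

Step 1: Tier 1 (budget ≤ 72040): 3 records, sum = 97000 × 1.0 = 97000.0
Step 2: Tier 2 (72040 < budget ≤ 134080): 1 records, sum = 84000 × 1.1 = 92400.0
Step 3: Tier 3 (budget > 134080): 6 records, sum = 1050000 × 1.2 = 1260000.0
Step 4: Final sum = 97000.0 + 92400.0 + 1260000.0 = 1449400.0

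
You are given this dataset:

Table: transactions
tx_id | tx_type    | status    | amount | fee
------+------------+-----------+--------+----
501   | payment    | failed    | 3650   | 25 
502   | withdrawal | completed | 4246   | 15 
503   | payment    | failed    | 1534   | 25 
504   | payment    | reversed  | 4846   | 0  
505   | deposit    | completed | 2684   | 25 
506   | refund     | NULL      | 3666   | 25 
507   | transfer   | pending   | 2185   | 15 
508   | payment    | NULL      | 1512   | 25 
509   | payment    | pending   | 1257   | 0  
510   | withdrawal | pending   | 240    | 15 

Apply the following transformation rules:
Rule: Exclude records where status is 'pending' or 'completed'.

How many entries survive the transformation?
5

Step 1: Count records to exclude
  - 3 (pending) + 2 (completed) = 5 records
Step 2: Total records: 10
Step 3: Remaining = 10 - 5 = 5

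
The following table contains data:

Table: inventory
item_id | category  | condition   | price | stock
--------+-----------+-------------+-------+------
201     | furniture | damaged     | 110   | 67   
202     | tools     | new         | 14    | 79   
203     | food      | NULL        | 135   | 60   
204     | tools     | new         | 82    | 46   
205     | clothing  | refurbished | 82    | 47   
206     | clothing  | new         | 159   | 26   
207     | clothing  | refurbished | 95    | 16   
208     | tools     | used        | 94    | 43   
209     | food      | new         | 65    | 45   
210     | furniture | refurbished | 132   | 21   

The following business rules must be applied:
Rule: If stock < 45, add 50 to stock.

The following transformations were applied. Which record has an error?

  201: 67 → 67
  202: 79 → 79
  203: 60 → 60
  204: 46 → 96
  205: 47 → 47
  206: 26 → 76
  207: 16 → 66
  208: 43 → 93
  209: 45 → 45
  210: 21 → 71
Record 204 has an error. The correct transformed value should be 46, not 96.

Step 1: Check each record against the rule
Step 2: Record 204 has stock = 46
Step 3: Since 46 >= 45, the bonus should not have been applied
Step 4: Correct value = 46, but claimed value = 96
Conclusion: Record 204 has the error.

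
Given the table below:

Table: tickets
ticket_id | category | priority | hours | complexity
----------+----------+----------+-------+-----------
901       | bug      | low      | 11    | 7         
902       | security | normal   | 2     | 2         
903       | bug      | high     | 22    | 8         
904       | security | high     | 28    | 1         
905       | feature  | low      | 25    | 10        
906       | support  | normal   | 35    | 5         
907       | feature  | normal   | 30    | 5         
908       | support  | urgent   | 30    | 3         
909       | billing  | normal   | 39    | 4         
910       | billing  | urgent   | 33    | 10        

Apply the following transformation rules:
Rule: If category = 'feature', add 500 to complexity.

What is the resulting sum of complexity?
1055

Step 1: Count records where category = 'feature': 2
Step 2: Total bonus added: 2 × 500 = 1000
Step 3: Original sum of complexity: 55
Step 4: Final sum = 55 + 1000 = 1055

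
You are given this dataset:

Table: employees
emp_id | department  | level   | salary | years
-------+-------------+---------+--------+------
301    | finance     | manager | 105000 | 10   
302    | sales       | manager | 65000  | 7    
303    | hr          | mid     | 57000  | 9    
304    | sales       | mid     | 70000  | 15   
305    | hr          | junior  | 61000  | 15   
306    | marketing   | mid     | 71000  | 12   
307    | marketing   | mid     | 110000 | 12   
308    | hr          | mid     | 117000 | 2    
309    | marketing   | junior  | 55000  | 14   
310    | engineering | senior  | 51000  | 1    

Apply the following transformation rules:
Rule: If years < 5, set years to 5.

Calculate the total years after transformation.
104

Step 1: 2 records have years < 5
Step 2: These records originally summed to 3
Step 3: After setting to minimum: 2 × 5 = 10
Step 4: Unaffected records sum: 94
Step 5: Final sum = 10 + 94 = 104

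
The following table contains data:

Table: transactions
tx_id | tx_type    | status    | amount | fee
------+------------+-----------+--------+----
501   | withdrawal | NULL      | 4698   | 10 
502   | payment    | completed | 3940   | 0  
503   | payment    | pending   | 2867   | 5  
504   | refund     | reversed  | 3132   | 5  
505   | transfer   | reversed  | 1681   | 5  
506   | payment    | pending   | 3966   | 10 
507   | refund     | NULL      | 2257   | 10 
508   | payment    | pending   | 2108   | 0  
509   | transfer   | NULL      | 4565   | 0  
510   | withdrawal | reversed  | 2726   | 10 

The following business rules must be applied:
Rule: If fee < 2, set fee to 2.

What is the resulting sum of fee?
61

Step 1: 3 records have fee < 2
Step 2: These records originally summed to 0
Step 3: After setting to minimum: 3 × 2 = 6
Step 4: Unaffected records sum: 55
Step 5: Final sum = 6 + 55 = 61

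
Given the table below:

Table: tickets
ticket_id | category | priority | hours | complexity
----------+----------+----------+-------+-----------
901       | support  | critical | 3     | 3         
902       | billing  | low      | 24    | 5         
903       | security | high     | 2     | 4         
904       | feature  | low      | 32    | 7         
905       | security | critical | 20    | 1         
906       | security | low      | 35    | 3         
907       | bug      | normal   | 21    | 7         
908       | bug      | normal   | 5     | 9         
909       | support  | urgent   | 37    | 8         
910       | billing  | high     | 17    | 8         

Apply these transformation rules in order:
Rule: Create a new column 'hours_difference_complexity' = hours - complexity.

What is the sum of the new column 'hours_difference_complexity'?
141

Step 1: For each record, compute hours - complexity
Example calculations:
  3 - 3 = 0
  24 - 5 = 19
  2 - 4 = -2
  ...
Step 2: Sum all derived values
Step 3: Total = 141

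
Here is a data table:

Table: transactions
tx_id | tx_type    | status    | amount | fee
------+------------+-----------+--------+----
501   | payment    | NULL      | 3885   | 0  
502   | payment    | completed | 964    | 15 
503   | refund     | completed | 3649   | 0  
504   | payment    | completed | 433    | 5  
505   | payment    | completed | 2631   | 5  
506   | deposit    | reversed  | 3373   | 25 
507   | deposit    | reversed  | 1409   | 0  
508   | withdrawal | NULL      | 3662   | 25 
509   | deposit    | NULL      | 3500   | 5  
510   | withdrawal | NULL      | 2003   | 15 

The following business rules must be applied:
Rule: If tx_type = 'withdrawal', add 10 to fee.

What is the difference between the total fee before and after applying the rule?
20

Step 1: Original sum of fee = 95
Step 2: 2 records have tx_type = 'withdrawal'
Step 3: Each affected record changes by 10
Step 4: Total change = 2 × 10 = 20
Step 5: New sum = 95 + 20 = 115
Step 6: Difference = |115 - 95| = 20
        (Sum increased by 20)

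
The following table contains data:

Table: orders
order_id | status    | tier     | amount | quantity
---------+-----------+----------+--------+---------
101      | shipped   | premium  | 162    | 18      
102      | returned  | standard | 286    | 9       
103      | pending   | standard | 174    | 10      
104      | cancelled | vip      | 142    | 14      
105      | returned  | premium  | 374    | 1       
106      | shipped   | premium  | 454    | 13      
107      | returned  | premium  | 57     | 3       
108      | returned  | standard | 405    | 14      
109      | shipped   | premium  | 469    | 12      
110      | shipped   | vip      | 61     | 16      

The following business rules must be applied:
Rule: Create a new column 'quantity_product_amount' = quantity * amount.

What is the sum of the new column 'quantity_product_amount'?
27939

Step 1: For each record, compute quantity * amount
Example calculations:
  18 * 162 = 2916
  9 * 286 = 2574
  10 * 174 = 1740
  ...
Step 2: Sum all derived values
Step 3: Total = 27939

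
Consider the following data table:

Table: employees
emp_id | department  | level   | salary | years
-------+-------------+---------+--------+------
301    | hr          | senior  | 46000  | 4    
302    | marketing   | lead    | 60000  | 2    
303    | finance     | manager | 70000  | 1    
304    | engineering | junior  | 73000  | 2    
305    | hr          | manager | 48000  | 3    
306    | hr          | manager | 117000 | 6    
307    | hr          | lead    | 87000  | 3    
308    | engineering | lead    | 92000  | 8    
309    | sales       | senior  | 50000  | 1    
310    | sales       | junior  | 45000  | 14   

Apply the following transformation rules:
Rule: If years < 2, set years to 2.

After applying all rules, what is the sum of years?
46

Step 1: 2 records have years < 2
Step 2: These records originally summed to 2
Step 3: After setting to minimum: 2 × 2 = 4
Step 4: Unaffected records sum: 42
Step 5: Final sum = 4 + 42 = 46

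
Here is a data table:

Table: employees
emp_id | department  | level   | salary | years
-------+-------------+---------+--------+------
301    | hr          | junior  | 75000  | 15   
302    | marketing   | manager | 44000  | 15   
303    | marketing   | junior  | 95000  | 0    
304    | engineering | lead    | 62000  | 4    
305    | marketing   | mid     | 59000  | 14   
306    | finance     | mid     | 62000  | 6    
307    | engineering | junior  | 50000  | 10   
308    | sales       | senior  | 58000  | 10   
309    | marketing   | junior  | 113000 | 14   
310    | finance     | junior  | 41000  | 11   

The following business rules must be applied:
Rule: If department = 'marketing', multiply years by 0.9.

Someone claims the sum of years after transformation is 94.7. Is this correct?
Yes, the result is correct.

Step 1: Calculate the correct sum after transformation
Step 2: Apply multiplier 0.9 to records where department = 'marketing'
Step 3: Correct result = 94.7
Step 4: Claimed result = 94.7
Step 5: 94.7 = 94.7 ✓
Conclusion: The claimed result is correct.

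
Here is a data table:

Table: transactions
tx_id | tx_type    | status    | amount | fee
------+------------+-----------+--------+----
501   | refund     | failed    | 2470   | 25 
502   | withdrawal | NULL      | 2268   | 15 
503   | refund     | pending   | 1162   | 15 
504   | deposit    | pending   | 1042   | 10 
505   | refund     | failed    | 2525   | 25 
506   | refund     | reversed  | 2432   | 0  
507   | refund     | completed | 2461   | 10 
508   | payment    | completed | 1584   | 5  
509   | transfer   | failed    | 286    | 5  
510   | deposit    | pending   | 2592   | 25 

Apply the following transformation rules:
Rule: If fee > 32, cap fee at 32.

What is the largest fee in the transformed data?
25

Step 1: Original maximum fee = 25
Step 2: Check cap of 32 against maximum
Step 3: No records exceed the cap (max 25 <= cap 32), so no capping applies
Step 4: Maximum after transformation = 25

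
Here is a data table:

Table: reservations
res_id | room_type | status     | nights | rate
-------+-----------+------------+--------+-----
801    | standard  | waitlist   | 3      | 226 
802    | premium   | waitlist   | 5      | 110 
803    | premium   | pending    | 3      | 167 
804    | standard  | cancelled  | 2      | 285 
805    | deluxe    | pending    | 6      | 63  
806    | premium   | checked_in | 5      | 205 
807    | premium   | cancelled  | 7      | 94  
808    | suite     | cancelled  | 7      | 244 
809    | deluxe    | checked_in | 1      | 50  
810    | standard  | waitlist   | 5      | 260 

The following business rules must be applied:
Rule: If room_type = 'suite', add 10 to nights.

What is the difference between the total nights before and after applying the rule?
10

Step 1: Original sum of nights = 44
Step 2: 1 records have room_type = 'suite'
Step 3: Each affected record changes by 10
Step 4: Total change = 1 × 10 = 10
Step 5: New sum = 44 + 10 = 54
Step 6: Difference = |54 - 44| = 10
        (Sum increased by 10)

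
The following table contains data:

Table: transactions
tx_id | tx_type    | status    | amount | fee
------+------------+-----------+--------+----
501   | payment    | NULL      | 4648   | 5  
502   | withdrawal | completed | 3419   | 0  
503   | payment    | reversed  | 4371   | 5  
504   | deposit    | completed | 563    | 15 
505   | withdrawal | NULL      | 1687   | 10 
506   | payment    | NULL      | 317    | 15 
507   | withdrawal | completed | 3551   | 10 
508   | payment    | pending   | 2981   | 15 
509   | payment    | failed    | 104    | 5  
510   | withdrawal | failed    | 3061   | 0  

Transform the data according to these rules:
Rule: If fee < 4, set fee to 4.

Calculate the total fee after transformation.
88

Step 1: 2 records have fee < 4
Step 2: These records originally summed to 0
Step 3: After setting to minimum: 2 × 4 = 8
Step 4: Unaffected records sum: 80
Step 5: Final sum = 8 + 80 = 88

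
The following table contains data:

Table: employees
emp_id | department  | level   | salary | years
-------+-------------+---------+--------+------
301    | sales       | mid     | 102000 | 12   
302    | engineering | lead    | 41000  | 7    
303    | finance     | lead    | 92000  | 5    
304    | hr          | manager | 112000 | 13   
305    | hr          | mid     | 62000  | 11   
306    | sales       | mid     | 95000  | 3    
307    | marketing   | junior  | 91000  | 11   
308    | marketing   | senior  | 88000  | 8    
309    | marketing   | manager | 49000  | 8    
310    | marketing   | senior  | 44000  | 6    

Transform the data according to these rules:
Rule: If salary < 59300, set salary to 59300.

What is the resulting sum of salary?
819900

Step 1: 3 records have salary < 59300
Step 2: These records originally summed to 134000
Step 3: After setting to minimum: 3 × 59300 = 177900
Step 4: Unaffected records sum: 642000
Step 5: Final sum = 177900 + 642000 = 819900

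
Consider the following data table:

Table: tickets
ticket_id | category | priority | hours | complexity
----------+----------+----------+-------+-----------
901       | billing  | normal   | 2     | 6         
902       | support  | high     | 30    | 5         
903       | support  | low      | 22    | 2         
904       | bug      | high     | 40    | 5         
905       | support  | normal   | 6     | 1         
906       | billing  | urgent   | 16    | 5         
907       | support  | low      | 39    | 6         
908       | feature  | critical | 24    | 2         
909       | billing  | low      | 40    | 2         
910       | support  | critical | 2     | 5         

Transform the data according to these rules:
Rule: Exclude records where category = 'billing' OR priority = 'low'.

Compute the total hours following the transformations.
102

Step 1: Find records where category = 'billing' OR priority = 'low'
Step 2: 5 records match, summing to 119
Step 3: Original sum: 221
Step 4: Remaining sum = 221 - 119 = 102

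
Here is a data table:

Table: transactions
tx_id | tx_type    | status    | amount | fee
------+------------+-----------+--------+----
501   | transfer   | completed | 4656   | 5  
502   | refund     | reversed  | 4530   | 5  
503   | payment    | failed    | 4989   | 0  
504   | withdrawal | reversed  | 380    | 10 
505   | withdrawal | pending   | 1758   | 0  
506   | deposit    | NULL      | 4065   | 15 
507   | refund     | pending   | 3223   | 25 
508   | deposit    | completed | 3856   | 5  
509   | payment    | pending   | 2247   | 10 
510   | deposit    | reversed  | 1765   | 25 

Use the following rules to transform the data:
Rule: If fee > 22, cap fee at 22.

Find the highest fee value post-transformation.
22

Step 1: Original maximum fee = 25
Step 2: Apply cap at 22
Step 3: 2 records had fee > 22 and were capped
Step 4: Maximum after transformation = 22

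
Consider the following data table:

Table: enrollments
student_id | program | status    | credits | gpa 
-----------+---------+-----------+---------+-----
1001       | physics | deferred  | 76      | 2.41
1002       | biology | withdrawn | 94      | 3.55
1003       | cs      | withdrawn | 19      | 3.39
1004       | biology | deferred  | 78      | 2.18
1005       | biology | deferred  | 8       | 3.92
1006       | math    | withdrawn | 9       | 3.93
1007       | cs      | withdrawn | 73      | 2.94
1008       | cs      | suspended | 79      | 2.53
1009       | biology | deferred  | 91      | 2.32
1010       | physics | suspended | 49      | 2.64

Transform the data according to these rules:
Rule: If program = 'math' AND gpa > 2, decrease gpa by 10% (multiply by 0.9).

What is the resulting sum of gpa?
29.42

Step 1: Find records where program = 'math' AND gpa > 2
Step 2: 1 records match, summing to 3.93
Step 3: After multiplier: 3.93 × 0.9 = 3.54
Step 4: Unaffected records sum: 25.88
Step 5: Final sum = 3.54 + 25.88 = 29.42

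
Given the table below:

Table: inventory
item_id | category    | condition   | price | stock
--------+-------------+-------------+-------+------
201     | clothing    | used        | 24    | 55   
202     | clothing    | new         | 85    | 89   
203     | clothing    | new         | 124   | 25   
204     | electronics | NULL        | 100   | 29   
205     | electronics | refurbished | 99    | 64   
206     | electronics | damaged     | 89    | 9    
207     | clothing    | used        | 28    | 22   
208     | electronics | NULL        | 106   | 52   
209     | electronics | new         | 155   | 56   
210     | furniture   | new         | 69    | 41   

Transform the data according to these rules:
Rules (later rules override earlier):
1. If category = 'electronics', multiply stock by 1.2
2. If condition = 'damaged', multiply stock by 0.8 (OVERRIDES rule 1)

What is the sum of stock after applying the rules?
480.4

Step 1: Rule 2 takes priority for records with condition = 'damaged'
  - 1 records: 9 × 0.8 = 7.2
Step 2: Rule 1 applies to remaining records with category = 'electronics'
  - 4 records: 201 × 1.2 = 241.2
Step 3: Other records unchanged: 232
Step 4: Final sum = 7.2 + 241.2 + 232 = 480.4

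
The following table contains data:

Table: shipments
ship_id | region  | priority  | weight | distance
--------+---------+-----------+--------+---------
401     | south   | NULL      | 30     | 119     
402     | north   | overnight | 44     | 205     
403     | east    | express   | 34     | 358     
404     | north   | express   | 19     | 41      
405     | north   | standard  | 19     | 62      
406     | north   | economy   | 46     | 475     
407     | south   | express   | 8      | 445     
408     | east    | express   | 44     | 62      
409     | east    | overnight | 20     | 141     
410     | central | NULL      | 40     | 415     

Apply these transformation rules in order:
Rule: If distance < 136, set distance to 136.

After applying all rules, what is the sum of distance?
2583

Step 1: 4 records have distance < 136
Step 2: These records originally summed to 284
Step 3: After setting to minimum: 4 × 136 = 544
Step 4: Unaffected records sum: 2039
Step 5: Final sum = 544 + 2039 = 2583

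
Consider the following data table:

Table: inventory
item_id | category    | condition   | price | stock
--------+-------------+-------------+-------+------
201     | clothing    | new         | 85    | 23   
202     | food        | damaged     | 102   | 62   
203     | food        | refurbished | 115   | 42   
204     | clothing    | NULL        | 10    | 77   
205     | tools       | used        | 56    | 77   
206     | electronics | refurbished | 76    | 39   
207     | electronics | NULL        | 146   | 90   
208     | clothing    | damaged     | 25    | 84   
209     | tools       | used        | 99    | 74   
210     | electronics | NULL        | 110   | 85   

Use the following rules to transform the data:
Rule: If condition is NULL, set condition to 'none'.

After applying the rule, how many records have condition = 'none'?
3

Step 1: Count records where condition IS NULL
Step 2: Found 3 records with NULL condition
Step 3: These records will have condition set to 'none'
Step 4: Records already having condition = 'none': 0
Step 5: Answer: 3 + 0 = 3 records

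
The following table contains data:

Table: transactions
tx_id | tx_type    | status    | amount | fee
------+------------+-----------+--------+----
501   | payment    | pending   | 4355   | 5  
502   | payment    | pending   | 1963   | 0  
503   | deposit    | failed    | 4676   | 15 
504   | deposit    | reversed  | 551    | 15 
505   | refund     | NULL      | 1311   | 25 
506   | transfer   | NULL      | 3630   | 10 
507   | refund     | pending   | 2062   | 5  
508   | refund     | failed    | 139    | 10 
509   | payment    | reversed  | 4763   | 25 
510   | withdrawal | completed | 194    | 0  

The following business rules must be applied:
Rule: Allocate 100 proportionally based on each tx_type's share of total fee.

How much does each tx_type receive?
deposit: 27.27, payment: 27.27, refund: 36.36, transfer: 9.09, withdrawal: 0.0

Step 1: Calculate total fee = 110
Step 2: Calculate each tx_type's proportion:
  deposit: 30/110 = 27.27% → 27.27
  payment: 30/110 = 27.27% → 27.27
  refund: 40/110 = 36.36% → 36.36
  transfer: 10/110 = 9.09% → 9.09
  withdrawal: 0/110 = 0.00% → 0.0
Step 3: Verify: sum of allocations ≈ 100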